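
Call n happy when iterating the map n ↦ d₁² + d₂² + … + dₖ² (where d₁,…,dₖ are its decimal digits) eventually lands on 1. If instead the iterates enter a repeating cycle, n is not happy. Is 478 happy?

happy

478 → 4² + 7² + 8² = 16 + 49 + 64 = 129
129 → 1² + 2² + 9² = 1 + 4 + 81 = 86
86 → 8² + 6² = 64 + 36 = 100
100 → 1² + 0² + 0² = 1 + 0 + 0 = 1  — reached 1.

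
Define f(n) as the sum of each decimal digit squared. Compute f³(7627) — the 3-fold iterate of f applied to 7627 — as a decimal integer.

7627 → 7² + 6² + 2² + 7² = 138
138 → 1² + 3² + 8² = 74
74 → 7² + 4² = 65

65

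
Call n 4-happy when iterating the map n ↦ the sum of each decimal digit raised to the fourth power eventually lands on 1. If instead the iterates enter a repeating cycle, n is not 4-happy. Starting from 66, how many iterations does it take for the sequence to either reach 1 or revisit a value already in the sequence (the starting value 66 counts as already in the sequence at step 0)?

5

66 → 6⁴ + 6⁴ = 2592
2592 → 2⁴ + 5⁴ + 9⁴ + 2⁴ = 7218
7218 → 7⁴ + 2⁴ + 1⁴ + 8⁴ = 6514
6514 → 6⁴ + 5⁴ + 1⁴ + 4⁴ = 2178
2178 → 2⁴ + 1⁴ + 7⁴ + 8⁴ = 6514  — 6514 repeats.
That took 5 steps.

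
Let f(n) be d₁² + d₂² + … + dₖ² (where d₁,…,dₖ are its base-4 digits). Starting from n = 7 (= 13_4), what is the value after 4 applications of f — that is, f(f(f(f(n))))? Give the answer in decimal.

1

7 = (1,3)_4 → 1² + 3² = 1 + 9 = 10
10 = (2,2)_4 → 2² + 2² = 4 + 4 = 8
8 = (2,0)_4 → 2² + 0² = 4 + 0 = 4
4 = (1,0)_4 → 1² + 0² = 1 + 0 = 1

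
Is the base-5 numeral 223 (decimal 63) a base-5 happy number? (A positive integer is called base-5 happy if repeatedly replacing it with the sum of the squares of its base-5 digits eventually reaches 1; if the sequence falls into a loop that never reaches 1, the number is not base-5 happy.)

63 = (2,2,3)_5 → 17
17 = (3,2)_5 → 13
13 = (2,3)_5 → 13  — 13 already seen; the sequence cycles without reaching 1.

not base-5 happy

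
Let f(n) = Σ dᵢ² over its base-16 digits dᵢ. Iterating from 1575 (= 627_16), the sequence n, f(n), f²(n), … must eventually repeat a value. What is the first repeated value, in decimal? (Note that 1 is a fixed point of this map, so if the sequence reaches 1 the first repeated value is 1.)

1575 = (6,2,7)_16 → 89
89 = (5,9)_16 → 106
106 = (6,10)_16 → 136
136 = (8,8)_16 → 128
128 = (8,0)_16 → 64
64 = (4,0)_16 → 16
16 = (1,0)_16 → 1  — reached the fixed point 1.
1 → 1, so 1 is the first repeated value.

1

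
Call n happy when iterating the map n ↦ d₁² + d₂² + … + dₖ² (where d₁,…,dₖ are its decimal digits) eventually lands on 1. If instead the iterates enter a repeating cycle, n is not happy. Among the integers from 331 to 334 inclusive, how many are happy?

331: 331 → 19 → 82 → 68 → 100 → 1  (reaches 1)
332: 332 → 22 → 8 → 64 → 52 → 29 → 85 → 89 → 145 → 42 → 20 → 4 → 16 → 37 → 58 → 89  (repeats 89)
333: 333 → 27 → 53 → 34 → 25 → 29 → 85 → 89 → 145 → 42 → 20 → 4 → 16 → 37 → 58 → 89  (repeats 89)
334: 334 → 34 → 25 → 29 → 85 → 89 → 145 → 42 → 20 → 4 → 16 → 37 → 58 → 89  (repeats 89)
happy: 331

1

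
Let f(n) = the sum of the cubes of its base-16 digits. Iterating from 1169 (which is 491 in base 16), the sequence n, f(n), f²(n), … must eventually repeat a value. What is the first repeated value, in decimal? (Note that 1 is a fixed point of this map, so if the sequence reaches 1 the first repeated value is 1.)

512

1169 = (4,9,1)_16 → 4³ + 9³ + 1³ = 794
794 = (3,1,10)_16 → 3³ + 1³ + 10³ = 1028
1028 = (4,0,4)_16 → 4³ + 0³ + 4³ = 128
128 = (8,0)_16 → 8³ + 0³ = 512
512 = (2,0,0)_16 → 2³ + 0³ + 0³ = 8
8 = (8)_16 → 8³ = 512  — 512 already appeared earlier.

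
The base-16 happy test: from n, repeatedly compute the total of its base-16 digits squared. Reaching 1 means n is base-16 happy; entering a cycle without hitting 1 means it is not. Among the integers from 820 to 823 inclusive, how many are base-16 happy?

1

820: 820 → 34 → 8 → 64 → 16 → 1  — base-16 happy
821: 821 → 43 → 125 → 218 → 269 → 170 → 200 → 208 → 169 → 181 → 146 → 85 → 50 → 13 → 169  — not base-16 happy
822: 822 → 54 → 45 → 173 → 269 → 170 → 200 → 208 → 169 → 181 → 146 → 85 → 50 → 13 → 169  — not base-16 happy
823: 823 → 67 → 25 → 82 → 29 → 170 → 200 → 208 → 169 → 181 → 146 → 85 → 50 → 13 → 169  — not base-16 happy
base-16 happy: 820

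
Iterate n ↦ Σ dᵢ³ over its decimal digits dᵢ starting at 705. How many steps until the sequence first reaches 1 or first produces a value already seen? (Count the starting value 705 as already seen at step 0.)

705 → 468
468 → 792
792 → 1080
1080 → 513
513 → 153
153 → 153  — 153 repeats.
That took 6 steps.

6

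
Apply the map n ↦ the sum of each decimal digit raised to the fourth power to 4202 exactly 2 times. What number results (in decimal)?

8208

4202 → 288
288 → 8208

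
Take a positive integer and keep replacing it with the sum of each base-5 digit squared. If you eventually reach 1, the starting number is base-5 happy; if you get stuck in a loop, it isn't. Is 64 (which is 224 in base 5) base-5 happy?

64 = (2,2,4)_5 → 2² + 2² + 4² = 4 + 4 + 16 = 24
24 = (4,4)_5 → 4² + 4² = 16 + 16 = 32
32 = (1,1,2)_5 → 1² + 1² + 2² = 1 + 1 + 4 = 6
6 = (1,1)_5 → 1² + 1² = 1 + 1 = 2
2 = (2)_5 → 2² = 4
4 = (4)_5 → 4² = 16
16 = (3,1)_5 → 3² + 1² = 9 + 1 = 10
10 = (2,0)_5 → 2² + 0² = 4 + 0 = 4  — 4 already seen; the sequence cycles without reaching 1.

not base-5 happy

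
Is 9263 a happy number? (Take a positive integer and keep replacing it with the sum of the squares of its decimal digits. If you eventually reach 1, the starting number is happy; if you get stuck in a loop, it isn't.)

happy

9263 → 9² + 2² + 6² + 3² = 81 + 4 + 36 + 9 = 130
130 → 1² + 3² + 0² = 1 + 9 + 0 = 10
10 → 1² + 0² = 1 + 0 = 1  — reached 1.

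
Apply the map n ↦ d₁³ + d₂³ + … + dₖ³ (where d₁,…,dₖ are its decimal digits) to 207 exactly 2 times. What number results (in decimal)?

207 → 2³ + 0³ + 7³ = 8 + 0 + 343 = 351
351 → 3³ + 5³ + 1³ = 27 + 125 + 1 = 153

153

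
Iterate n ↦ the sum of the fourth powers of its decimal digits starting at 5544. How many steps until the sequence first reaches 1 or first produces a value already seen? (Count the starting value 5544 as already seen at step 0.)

9

5544 → 5⁴ + 5⁴ + 4⁴ + 4⁴ = 1762
1762 → 1⁴ + 7⁴ + 6⁴ + 2⁴ = 3714
3714 → 3⁴ + 7⁴ + 1⁴ + 4⁴ = 2739
2739 → 2⁴ + 7⁴ + 3⁴ + 9⁴ = 9059
9059 → 9⁴ + 0⁴ + 5⁴ + 9⁴ = 13747
13747 → 1⁴ + 3⁴ + 7⁴ + 4⁴ + 7⁴ = 5140
5140 → 5⁴ + 1⁴ + 4⁴ + 0⁴ = 882
882 → 8⁴ + 8⁴ + 2⁴ = 8208
8208 → 8⁴ + 2⁴ + 0⁴ + 8⁴ = 8208  — 8208 repeats.
That took 9 steps.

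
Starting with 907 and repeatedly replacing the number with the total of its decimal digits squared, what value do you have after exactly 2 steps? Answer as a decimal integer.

10

907 → 9² + 0² + 7² = 130
130 → 1² + 3² + 0² = 10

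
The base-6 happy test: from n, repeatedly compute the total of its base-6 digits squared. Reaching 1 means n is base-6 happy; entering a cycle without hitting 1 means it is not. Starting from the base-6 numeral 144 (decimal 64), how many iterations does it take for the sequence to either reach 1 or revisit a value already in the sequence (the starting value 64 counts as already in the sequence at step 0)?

64 = (1,4,4)_6 → 1² + 4² + 4² = 1 + 16 + 16 = 33
33 = (5,3)_6 → 5² + 3² = 25 + 9 = 34
34 = (5,4)_6 → 5² + 4² = 25 + 16 = 41
41 = (1,0,5)_6 → 1² + 0² + 5² = 1 + 0 + 25 = 26
26 = (4,2)_6 → 4² + 2² = 16 + 4 = 20
20 = (3,2)_6 → 3² + 2² = 9 + 4 = 13
13 = (2,1)_6 → 2² + 1² = 4 + 1 = 5
5 = (5)_6 → 5² = 25
25 = (4,1)_6 → 4² + 1² = 16 + 1 = 17
17 = (2,5)_6 → 2² + 5² = 4 + 25 = 29
29 = (4,5)_6 → 4² + 5² = 16 + 25 = 41  — 41 repeats.
That took 11 steps.

11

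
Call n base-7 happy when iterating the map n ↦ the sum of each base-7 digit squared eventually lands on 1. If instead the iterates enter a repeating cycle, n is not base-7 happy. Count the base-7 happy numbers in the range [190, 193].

190: 190 → 46 → 52 → 10 → 10  — not base-7 happy
191: 191 → 49 → 1  — base-7 happy
192: 192 → 54 → 26 → 34 → 52 → 10 → 10  — not base-7 happy
193: 193 → 61 → 27 → 45 → 45  — not base-7 happy
base-7 happy: 191

1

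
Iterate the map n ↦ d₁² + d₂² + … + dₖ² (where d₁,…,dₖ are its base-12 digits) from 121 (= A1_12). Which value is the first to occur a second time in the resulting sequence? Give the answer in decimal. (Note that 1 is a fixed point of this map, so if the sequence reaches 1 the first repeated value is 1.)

121 = (10,1)_12 → 101
101 = (8,5)_12 → 89
89 = (7,5)_12 → 74
74 = (6,2)_12 → 40
40 = (3,4)_12 → 25
25 = (2,1)_12 → 5
5 = (5)_12 → 25  — 25 already appeared earlier.

25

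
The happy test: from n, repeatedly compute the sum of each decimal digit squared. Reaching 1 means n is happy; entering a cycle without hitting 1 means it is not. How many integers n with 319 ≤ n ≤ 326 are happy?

3

319: 319 → 91 → 82 → 68 → 100 → 1  (reaches 1)
320: 320 → 13 → 10 → 1  (reaches 1)
321: 321 → 14 → 17 → 50 → 25 → 29 → 85 → 89 → 145 → 42 → 20 → 4 → 16 → 37 → 58 → 89  (repeats 89)
322: 322 → 17 → 50 → 25 → 29 → 85 → 89 → 145 → 42 → 20 → 4 → 16 → 37 → 58 → 89  (repeats 89)
323: 323 → 22 → 8 → 64 → 52 → 29 → 85 → 89 → 145 → 42 → 20 → 4 → 16 → 37 → 58 → 89  (repeats 89)
324: 324 → 29 → 85 → 89 → 145 → 42 → 20 → 4 → 16 → 37 → 58 → 89  (repeats 89)
325: 325 → 38 → 73 → 58 → 89 → 145 → 42 → 20 → 4 → 16 → 37 → 58  (repeats 58)
326: 326 → 49 → 97 → 130 → 10 → 1  (reaches 1)
happy: 319, 320, 326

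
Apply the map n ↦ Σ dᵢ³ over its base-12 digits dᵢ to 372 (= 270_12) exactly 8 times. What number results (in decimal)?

372 = (2,7,0)_12 → 2³ + 7³ + 0³ = 351
351 = (2,5,3)_12 → 2³ + 5³ + 3³ = 160
160 = (1,1,4)_12 → 1³ + 1³ + 4³ = 66
66 = (5,6)_12 → 5³ + 6³ = 341
341 = (2,4,5)_12 → 2³ + 4³ + 5³ = 197
197 = (1,4,5)_12 → 1³ + 4³ + 5³ = 190
190 = (1,3,10)_12 → 1³ + 3³ + 10³ = 1028
1028 = (7,1,8)_12 → 7³ + 1³ + 8³ = 856

856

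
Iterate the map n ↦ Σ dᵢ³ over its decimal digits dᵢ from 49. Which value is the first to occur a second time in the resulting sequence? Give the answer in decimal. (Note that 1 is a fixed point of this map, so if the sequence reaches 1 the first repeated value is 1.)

49 → 4³ + 9³ = 793
793 → 7³ + 9³ + 3³ = 1099
1099 → 1³ + 0³ + 9³ + 9³ = 1459
1459 → 1³ + 4³ + 5³ + 9³ = 919
919 → 9³ + 1³ + 9³ = 1459  — 1459 already appeared earlier.

1459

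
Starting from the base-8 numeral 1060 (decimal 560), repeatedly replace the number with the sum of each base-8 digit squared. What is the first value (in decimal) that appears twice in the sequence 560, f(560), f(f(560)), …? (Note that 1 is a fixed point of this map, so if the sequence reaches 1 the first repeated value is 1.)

26

560 = (1,0,6,0)_8 → 1² + 0² + 6² + 0² = 37
37 = (4,5)_8 → 4² + 5² = 41
41 = (5,1)_8 → 5² + 1² = 26
26 = (3,2)_8 → 3² + 2² = 13
13 = (1,5)_8 → 1² + 5² = 26  — 26 already appeared earlier.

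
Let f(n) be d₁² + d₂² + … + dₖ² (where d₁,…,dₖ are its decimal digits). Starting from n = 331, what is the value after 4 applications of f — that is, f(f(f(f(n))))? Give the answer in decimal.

331 → 3² + 3² + 1² = 9 + 9 + 1 = 19
19 → 1² + 9² = 1 + 81 = 82
82 → 8² + 2² = 64 + 4 = 68
68 → 6² + 8² = 36 + 64 = 100

100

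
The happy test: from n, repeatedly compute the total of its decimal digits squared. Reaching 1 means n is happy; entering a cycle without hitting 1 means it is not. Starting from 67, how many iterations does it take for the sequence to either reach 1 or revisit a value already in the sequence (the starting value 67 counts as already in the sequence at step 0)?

67 → 6² + 7² = 85
85 → 8² + 5² = 89
89 → 8² + 9² = 145
145 → 1² + 4² + 5² = 42
42 → 4² + 2² = 20
20 → 2² + 0² = 4
4 → 4² = 16
16 → 1² + 6² = 37
37 → 3² + 7² = 58
58 → 5² + 8² = 89  — 89 repeats.
That took 10 steps.

10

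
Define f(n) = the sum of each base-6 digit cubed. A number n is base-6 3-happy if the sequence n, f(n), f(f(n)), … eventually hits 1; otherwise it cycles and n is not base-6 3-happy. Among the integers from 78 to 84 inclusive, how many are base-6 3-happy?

2

78: 78 → 9 → 28 → 128 → 62 → 73 → 9  — not base-6 3-happy
79: 79 → 10 → 65 → 190 → 190  — not base-6 3-happy
80: 80 → 17 → 133 → 92 → 43 → 3 → 27 → 91 → 36 → 1  — base-6 3-happy
81: 81 → 36 → 1  — base-6 3-happy
82: 82 → 73 → 9 → 28 → 128 → 62 → 73  — not base-6 3-happy
83: 83 → 134 → 99 → 99  — not base-6 3-happy
84: 84 → 16 → 72 → 8 → 9 → 28 → 128 → 62 → 73 → 9  — not base-6 3-happy
base-6 3-happy: 80, 81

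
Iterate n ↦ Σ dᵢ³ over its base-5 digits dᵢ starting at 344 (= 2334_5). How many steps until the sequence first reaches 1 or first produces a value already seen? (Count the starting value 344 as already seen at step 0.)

344 = (2,3,3,4)_5 → 2³ + 3³ + 3³ + 4³ = 126
126 = (1,0,0,1)_5 → 1³ + 0³ + 0³ + 1³ = 2
2 = (2)_5 → 2³ = 8
8 = (1,3)_5 → 1³ + 3³ = 28
28 = (1,0,3)_5 → 1³ + 0³ + 3³ = 28  — 28 repeats.
That took 5 steps.

5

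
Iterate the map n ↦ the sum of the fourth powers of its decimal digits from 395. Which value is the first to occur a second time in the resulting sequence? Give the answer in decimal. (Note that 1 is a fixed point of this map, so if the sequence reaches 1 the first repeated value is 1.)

13139

395 → 3⁴ + 9⁴ + 5⁴ = 81 + 6561 + 625 = 7267
7267 → 7⁴ + 2⁴ + 6⁴ + 7⁴ = 2401 + 16 + 1296 + 2401 = 6114
6114 → 6⁴ + 1⁴ + 1⁴ + 4⁴ = 1296 + 1 + 1 + 256 = 1554
1554 → 1⁴ + 5⁴ + 5⁴ + 4⁴ = 1 + 625 + 625 + 256 = 1507
1507 → 1⁴ + 5⁴ + 0⁴ + 7⁴ = 1 + 625 + 0 + 2401 = 3027
3027 → 3⁴ + 0⁴ + 2⁴ + 7⁴ = 81 + 0 + 16 + 2401 = 2498
2498 → 2⁴ + 4⁴ + 9⁴ + 8⁴ = 16 + 256 + 6561 + 4096 = 10929
10929 → 1⁴ + 0⁴ + 9⁴ + 2⁴ + 9⁴ = 1 + 0 + 6561 + 16 + 6561 = 13139
13139 → 1⁴ + 3⁴ + 1⁴ + 3⁴ + 9⁴ = 1 + 81 + 1 + 81 + 6561 = 6725
6725 → 6⁴ + 7⁴ + 2⁴ + 5⁴ = 1296 + 2401 + 16 + 625 = 4338
4338 → 4⁴ + 3⁴ + 3⁴ + 8⁴ = 256 + 81 + 81 + 4096 = 4514
4514 → 4⁴ + 5⁴ + 1⁴ + 4⁴ = 256 + 625 + 1 + 256 = 1138
1138 → 1⁴ + 1⁴ + 3⁴ + 8⁴ = 1 + 1 + 81 + 4096 = 4179
4179 → 4⁴ + 1⁴ + 7⁴ + 9⁴ = 256 + 1 + 2401 + 6561 = 9219
9219 → 9⁴ + 2⁴ + 1⁴ + 9⁴ = 6561 + 16 + 1 + 6561 = 13139  — 13139 already appeared earlier.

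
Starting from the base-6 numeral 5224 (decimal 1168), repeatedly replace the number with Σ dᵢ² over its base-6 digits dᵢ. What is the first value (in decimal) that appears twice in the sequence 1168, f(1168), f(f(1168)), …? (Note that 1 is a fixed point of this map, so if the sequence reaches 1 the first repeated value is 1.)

1

1168 = (5,2,2,4)_6 → 5² + 2² + 2² + 4² = 49
49 = (1,2,1)_6 → 1² + 2² + 1² = 6
6 = (1,0)_6 → 1² + 0² = 1  — reached the fixed point 1.
1 → 1, so 1 is the first repeated value.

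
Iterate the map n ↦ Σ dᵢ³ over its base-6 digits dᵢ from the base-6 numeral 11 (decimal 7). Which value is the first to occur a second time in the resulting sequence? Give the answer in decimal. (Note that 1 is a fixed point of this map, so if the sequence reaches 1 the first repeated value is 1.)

7 = (1,1)_6 → 2
2 = (2)_6 → 8
8 = (1,2)_6 → 9
9 = (1,3)_6 → 28
28 = (4,4)_6 → 128
128 = (3,3,2)_6 → 62
62 = (1,4,2)_6 → 73
73 = (2,0,1)_6 → 9  — 9 already appeared earlier.

9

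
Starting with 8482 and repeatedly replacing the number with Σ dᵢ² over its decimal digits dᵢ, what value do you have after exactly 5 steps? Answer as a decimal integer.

8482 → 148
148 → 81
81 → 65
65 → 61
61 → 37

37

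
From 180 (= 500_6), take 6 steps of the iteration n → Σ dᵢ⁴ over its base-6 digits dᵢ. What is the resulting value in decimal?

180 = (5,0,0)_6 → 5⁴ + 0⁴ + 0⁴ = 625 + 0 + 0 = 625
625 = (2,5,2,1)_6 → 2⁴ + 5⁴ + 2⁴ + 1⁴ = 16 + 625 + 16 + 1 = 658
658 = (3,0,1,4)_6 → 3⁴ + 0⁴ + 1⁴ + 4⁴ = 81 + 0 + 1 + 256 = 338
338 = (1,3,2,2)_6 → 1⁴ + 3⁴ + 2⁴ + 2⁴ = 1 + 81 + 16 + 16 = 114
114 = (3,1,0)_6 → 3⁴ + 1⁴ + 0⁴ = 81 + 1 + 0 = 82
82 = (2,1,4)_6 → 2⁴ + 1⁴ + 4⁴ = 16 + 1 + 256 = 273

273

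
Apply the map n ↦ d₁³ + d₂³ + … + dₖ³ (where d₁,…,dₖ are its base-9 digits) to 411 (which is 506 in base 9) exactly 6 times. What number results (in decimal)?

1

411 = (5,0,6)_9 → 5³ + 0³ + 6³ = 125 + 0 + 216 = 341
341 = (4,1,8)_9 → 4³ + 1³ + 8³ = 64 + 1 + 512 = 577
577 = (7,1,1)_9 → 7³ + 1³ + 1³ = 343 + 1 + 1 = 345
345 = (4,2,3)_9 → 4³ + 2³ + 3³ = 64 + 8 + 27 = 99
99 = (1,2,0)_9 → 1³ + 2³ + 0³ = 1 + 8 + 0 = 9
9 = (1,0)_9 → 1³ + 0³ = 1 + 0 = 1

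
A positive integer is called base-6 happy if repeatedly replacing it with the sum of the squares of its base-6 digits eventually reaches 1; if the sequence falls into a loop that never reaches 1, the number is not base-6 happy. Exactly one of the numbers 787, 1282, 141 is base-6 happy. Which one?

787: 787 → 44 → 6 → 1  — reaches 1 (base-6 happy)
1282: 1282 → 75 → 13 → 5 → 25 → 17 → 29 → 41 → 26 → 20 → 13  — repeats 13 (not base-6 happy)
141: 141 → 43 → 3 → 9 → 10 → 17 → 29 → 41 → 26 → 20 → 13 → 5 → 25 → 17  — repeats 17 (not base-6 happy)

787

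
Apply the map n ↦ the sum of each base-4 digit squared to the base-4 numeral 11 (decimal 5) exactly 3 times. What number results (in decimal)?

5 = (1,1)_4 → 1² + 1² = 1 + 1 = 2
2 = (2)_4 → 2² = 4
4 = (1,0)_4 → 1² + 0² = 1 + 0 = 1

1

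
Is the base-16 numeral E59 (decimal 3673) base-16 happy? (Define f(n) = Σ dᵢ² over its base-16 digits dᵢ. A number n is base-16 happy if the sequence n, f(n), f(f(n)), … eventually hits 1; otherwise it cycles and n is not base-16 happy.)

3673 = (14,5,9)_16 → 14² + 5² + 9² = 196 + 25 + 81 = 302
302 = (1,2,14)_16 → 1² + 2² + 14² = 1 + 4 + 196 = 201
201 = (12,9)_16 → 12² + 9² = 144 + 81 = 225
225 = (14,1)_16 → 14² + 1² = 196 + 1 = 197
197 = (12,5)_16 → 12² + 5² = 144 + 25 = 169
169 = (10,9)_16 → 10² + 9² = 100 + 81 = 181
181 = (11,5)_16 → 11² + 5² = 121 + 25 = 146
146 = (9,2)_16 → 9² + 2² = 81 + 4 = 85
85 = (5,5)_16 → 5² + 5² = 25 + 25 = 50
50 = (3,2)_16 → 3² + 2² = 9 + 4 = 13
13 = (13)_16 → 13² = 169  — 169 already seen; the sequence cycles without reaching 1.

not base-16 happy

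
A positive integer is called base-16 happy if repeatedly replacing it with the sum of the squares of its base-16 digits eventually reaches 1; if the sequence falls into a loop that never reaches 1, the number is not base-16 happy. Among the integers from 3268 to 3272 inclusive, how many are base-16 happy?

3268: 3268 → 304 → 10 → 100 → 52 → 25 → 82 → 29 → 170 → 200 → 208 → 169 → 181 → 146 → 85 → 50 → 13 → 169  — not base-16 happy
3269: 3269 → 313 → 91 → 146 → 85 → 50 → 13 → 169 → 181 → 146  — not base-16 happy
3270: 3270 → 324 → 33 → 5 → 25 → 82 → 29 → 170 → 200 → 208 → 169 → 181 → 146 → 85 → 50 → 13 → 169  — not base-16 happy
3271: 3271 → 337 → 27 → 122 → 149 → 106 → 136 → 128 → 64 → 16 → 1  — base-16 happy
3272: 3272 → 352 → 37 → 29 → 170 → 200 → 208 → 169 → 181 → 146 → 85 → 50 → 13 → 169  — not base-16 happy
base-16 happy: 3271

1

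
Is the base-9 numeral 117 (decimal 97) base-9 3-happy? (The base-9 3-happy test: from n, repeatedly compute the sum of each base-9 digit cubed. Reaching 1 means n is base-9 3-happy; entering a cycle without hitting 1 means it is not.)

97 = (1,1,7)_9 → 1³ + 1³ + 7³ = 345
345 = (4,2,3)_9 → 4³ + 2³ + 3³ = 99
99 = (1,2,0)_9 → 1³ + 2³ + 0³ = 9
9 = (1,0)_9 → 1³ + 0³ = 1  — reached 1.

base-9 3-happy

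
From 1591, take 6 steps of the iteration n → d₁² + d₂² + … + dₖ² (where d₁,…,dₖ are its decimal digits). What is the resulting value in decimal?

1591 → 1² + 5² + 9² + 1² = 1 + 25 + 81 + 1 = 108
108 → 1² + 0² + 8² = 1 + 0 + 64 = 65
65 → 6² + 5² = 36 + 25 = 61
61 → 6² + 1² = 36 + 1 = 37
37 → 3² + 7² = 9 + 49 = 58
58 → 5² + 8² = 25 + 64 = 89

89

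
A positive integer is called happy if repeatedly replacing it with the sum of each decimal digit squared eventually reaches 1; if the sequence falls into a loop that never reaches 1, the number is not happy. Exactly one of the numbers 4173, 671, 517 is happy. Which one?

671

4173: 4173 → 75 → 74 → 65 → 61 → 37 → 58 → 89 → 145 → 42 → 20 → 4 → 16 → 37  — repeats 37 (not happy)
671: 671 → 86 → 100 → 1  — reaches 1 (happy)
517: 517 → 75 → 74 → 65 → 61 → 37 → 58 → 89 → 145 → 42 → 20 → 4 → 16 → 37  — repeats 37 (not happy)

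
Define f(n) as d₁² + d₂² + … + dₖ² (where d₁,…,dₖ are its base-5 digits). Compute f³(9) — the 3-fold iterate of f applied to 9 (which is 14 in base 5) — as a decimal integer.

13

9 = (1,4)_5 → 1² + 4² = 1 + 16 = 17
17 = (3,2)_5 → 3² + 2² = 9 + 4 = 13
13 = (2,3)_5 → 2² + 3² = 4 + 9 = 13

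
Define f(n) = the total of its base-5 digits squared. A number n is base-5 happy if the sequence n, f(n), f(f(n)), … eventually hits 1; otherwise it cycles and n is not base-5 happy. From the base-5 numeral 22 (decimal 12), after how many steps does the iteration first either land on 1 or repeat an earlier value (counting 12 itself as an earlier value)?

12 = (2,2)_5 → 2² + 2² = 4 + 4 = 8
8 = (1,3)_5 → 1² + 3² = 1 + 9 = 10
10 = (2,0)_5 → 2² + 0² = 4 + 0 = 4
4 = (4)_5 → 4² = 16
16 = (3,1)_5 → 3² + 1² = 9 + 1 = 10  — 10 repeats.
That took 5 steps.

5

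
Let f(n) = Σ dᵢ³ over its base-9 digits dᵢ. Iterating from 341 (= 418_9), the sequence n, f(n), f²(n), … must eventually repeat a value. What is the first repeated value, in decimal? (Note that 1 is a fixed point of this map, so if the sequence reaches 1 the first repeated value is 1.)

1

341 = (4,1,8)_9 → 577
577 = (7,1,1)_9 → 345
345 = (4,2,3)_9 → 99
99 = (1,2,0)_9 → 9
9 = (1,0)_9 → 1  — reached the fixed point 1.
1 → 1, so 1 is the first repeated value.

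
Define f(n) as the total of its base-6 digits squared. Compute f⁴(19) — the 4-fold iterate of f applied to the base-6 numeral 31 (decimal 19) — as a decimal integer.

19 = (3,1)_6 → 3² + 1² = 10
10 = (1,4)_6 → 1² + 4² = 17
17 = (2,5)_6 → 2² + 5² = 29
29 = (4,5)_6 → 4² + 5² = 41

41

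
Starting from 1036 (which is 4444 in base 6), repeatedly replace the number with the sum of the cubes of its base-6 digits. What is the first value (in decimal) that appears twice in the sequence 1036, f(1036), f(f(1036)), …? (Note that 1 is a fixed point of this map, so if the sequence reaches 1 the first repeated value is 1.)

28

1036 = (4,4,4,4)_6 → 4³ + 4³ + 4³ + 4³ = 64 + 64 + 64 + 64 = 256
256 = (1,1,0,4)_6 → 1³ + 1³ + 0³ + 4³ = 1 + 1 + 0 + 64 = 66
66 = (1,5,0)_6 → 1³ + 5³ + 0³ = 1 + 125 + 0 = 126
126 = (3,3,0)_6 → 3³ + 3³ + 0³ = 27 + 27 + 0 = 54
54 = (1,3,0)_6 → 1³ + 3³ + 0³ = 1 + 27 + 0 = 28
28 = (4,4)_6 → 4³ + 4³ = 64 + 64 = 128
128 = (3,3,2)_6 → 3³ + 3³ + 2³ = 27 + 27 + 8 = 62
62 = (1,4,2)_6 → 1³ + 4³ + 2³ = 1 + 64 + 8 = 73
73 = (2,0,1)_6 → 2³ + 0³ + 1³ = 8 + 0 + 1 = 9
9 = (1,3)_6 → 1³ + 3³ = 1 + 27 = 28  — 28 already appeared earlier.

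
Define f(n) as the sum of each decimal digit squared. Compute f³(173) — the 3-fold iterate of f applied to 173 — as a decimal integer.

37

173 → 1² + 7² + 3² = 1 + 49 + 9 = 59
59 → 5² + 9² = 25 + 81 = 106
106 → 1² + 0² + 6² = 1 + 0 + 36 = 37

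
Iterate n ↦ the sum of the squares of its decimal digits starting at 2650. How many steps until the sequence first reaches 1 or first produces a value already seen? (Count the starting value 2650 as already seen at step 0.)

2650 → 2² + 6² + 5² + 0² = 65
65 → 6² + 5² = 61
61 → 6² + 1² = 37
37 → 3² + 7² = 58
58 → 5² + 8² = 89
89 → 8² + 9² = 145
145 → 1² + 4² + 5² = 42
42 → 4² + 2² = 20
20 → 2² + 0² = 4
4 → 4² = 16
16 → 1² + 6² = 37  — 37 repeats.
That took 11 steps.

11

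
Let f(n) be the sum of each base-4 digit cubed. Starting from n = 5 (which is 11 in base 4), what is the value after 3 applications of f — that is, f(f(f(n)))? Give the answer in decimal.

5 = (1,1)_4 → 1³ + 1³ = 1 + 1 = 2
2 = (2)_4 → 2³ = 8
8 = (2,0)_4 → 2³ + 0³ = 8 + 0 = 8

8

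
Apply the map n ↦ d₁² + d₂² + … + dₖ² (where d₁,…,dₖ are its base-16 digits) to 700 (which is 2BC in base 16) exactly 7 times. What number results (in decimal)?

146

700 = (2,11,12)_16 → 2² + 11² + 12² = 4 + 121 + 144 = 269
269 = (1,0,13)_16 → 1² + 0² + 13² = 1 + 0 + 169 = 170
170 = (10,10)_16 → 10² + 10² = 100 + 100 = 200
200 = (12,8)_16 → 12² + 8² = 144 + 64 = 208
208 = (13,0)_16 → 13² + 0² = 169 + 0 = 169
169 = (10,9)_16 → 10² + 9² = 100 + 81 = 181
181 = (11,5)_16 → 11² + 5² = 121 + 25 = 146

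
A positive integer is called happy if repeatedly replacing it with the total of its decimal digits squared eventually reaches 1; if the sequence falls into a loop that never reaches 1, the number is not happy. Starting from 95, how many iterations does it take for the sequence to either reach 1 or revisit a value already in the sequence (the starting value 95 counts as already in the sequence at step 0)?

10

95 → 9² + 5² = 81 + 25 = 106
106 → 1² + 0² + 6² = 1 + 0 + 36 = 37
37 → 3² + 7² = 9 + 49 = 58
58 → 5² + 8² = 25 + 64 = 89
89 → 8² + 9² = 64 + 81 = 145
145 → 1² + 4² + 5² = 1 + 16 + 25 = 42
42 → 4² + 2² = 16 + 4 = 20
20 → 2² + 0² = 4 + 0 = 4
4 → 4² = 16
16 → 1² + 6² = 1 + 36 = 37  — 37 repeats.
That took 10 steps.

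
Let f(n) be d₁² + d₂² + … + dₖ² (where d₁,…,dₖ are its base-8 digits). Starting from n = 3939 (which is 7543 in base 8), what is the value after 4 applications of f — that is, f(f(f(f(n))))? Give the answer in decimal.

26

3939 = (7,5,4,3)_8 → 7² + 5² + 4² + 3² = 99
99 = (1,4,3)_8 → 1² + 4² + 3² = 26
26 = (3,2)_8 → 3² + 2² = 13
13 = (1,5)_8 → 1² + 5² = 26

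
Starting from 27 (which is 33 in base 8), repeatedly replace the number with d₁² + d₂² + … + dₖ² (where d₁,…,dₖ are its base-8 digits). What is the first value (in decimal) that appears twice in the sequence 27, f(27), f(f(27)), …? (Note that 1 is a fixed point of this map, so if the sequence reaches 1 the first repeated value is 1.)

1

27 = (3,3)_8 → 18
18 = (2,2)_8 → 8
8 = (1,0)_8 → 1  — reached the fixed point 1.
1 → 1, so 1 is the first repeated value.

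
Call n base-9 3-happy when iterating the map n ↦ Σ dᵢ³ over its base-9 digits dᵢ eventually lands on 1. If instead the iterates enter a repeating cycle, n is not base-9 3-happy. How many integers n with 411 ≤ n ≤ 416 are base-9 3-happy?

411: 411 → 341 → 577 → 345 → 99 → 9 → 1  — base-9 3-happy
412: 412 → 468 → 468  — not base-9 3-happy
413: 413 → 637 → 1029 → 271 → 55 → 217 → 225 → 351 → 91 → 3 → 27 → 27  — not base-9 3-happy
414: 414 → 126 → 126  — not base-9 3-happy
415: 415 → 127 → 127  — not base-9 3-happy
416: 416 → 134 → 638 → 1198 → 470 → 476 → 980 → 540 → 432 → 152 → 856 → 128 → 134  — not base-9 3-happy
base-9 3-happy: 411

1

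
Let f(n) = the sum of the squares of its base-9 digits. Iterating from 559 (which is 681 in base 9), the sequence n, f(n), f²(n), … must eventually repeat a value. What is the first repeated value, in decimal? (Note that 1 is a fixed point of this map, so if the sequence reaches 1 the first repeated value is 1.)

1

559 = (6,8,1)_9 → 6² + 8² + 1² = 101
101 = (1,2,2)_9 → 1² + 2² + 2² = 9
9 = (1,0)_9 → 1² + 0² = 1  — reached the fixed point 1.
1 → 1, so 1 is the first repeated value.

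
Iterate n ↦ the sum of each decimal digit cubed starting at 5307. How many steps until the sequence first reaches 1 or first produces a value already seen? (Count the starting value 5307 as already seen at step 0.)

7

5307 → 5³ + 3³ + 0³ + 7³ = 125 + 27 + 0 + 343 = 495
495 → 4³ + 9³ + 5³ = 64 + 729 + 125 = 918
918 → 9³ + 1³ + 8³ = 729 + 1 + 512 = 1242
1242 → 1³ + 2³ + 4³ + 2³ = 1 + 8 + 64 + 8 = 81
81 → 8³ + 1³ = 512 + 1 = 513
513 → 5³ + 1³ + 3³ = 125 + 1 + 27 = 153
153 → 1³ + 5³ + 3³ = 1 + 125 + 27 = 153  — 153 repeats.
That took 7 steps.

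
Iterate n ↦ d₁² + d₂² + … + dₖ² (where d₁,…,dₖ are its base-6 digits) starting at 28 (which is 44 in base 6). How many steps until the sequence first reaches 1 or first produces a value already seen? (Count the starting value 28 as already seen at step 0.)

10

28 = (4,4)_6 → 32
32 = (5,2)_6 → 29
29 = (4,5)_6 → 41
41 = (1,0,5)_6 → 26
26 = (4,2)_6 → 20
20 = (3,2)_6 → 13
13 = (2,1)_6 → 5
5 = (5)_6 → 25
25 = (4,1)_6 → 17
17 = (2,5)_6 → 29  — 29 repeats.
That took 10 steps.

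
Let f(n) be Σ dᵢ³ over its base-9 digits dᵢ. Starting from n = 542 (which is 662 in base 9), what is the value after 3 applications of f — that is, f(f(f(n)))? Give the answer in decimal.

542 = (6,6,2)_9 → 6³ + 6³ + 2³ = 440
440 = (5,3,8)_9 → 5³ + 3³ + 8³ = 664
664 = (8,1,7)_9 → 8³ + 1³ + 7³ = 856

856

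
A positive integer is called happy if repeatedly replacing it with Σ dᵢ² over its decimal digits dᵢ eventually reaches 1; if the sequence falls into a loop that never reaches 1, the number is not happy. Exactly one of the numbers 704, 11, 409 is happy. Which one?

704: 704 → 65 → 61 → 37 → 58 → 89 → 145 → 42 → 20 → 4 → 16 → 37  — repeats 37 (not happy)
11: 11 → 2 → 4 → 16 → 37 → 58 → 89 → 145 → 42 → 20 → 4  — repeats 4 (not happy)
409: 409 → 97 → 130 → 10 → 1  — reaches 1 (happy)

409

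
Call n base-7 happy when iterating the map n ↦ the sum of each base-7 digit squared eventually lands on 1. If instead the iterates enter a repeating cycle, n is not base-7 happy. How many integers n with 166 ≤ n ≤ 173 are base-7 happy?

1

166: 166 → 38 → 34 → 52 → 10 → 10  (repeats 10)
167: 167 → 49 → 1  (reaches 1)
168: 168 → 18 → 20 → 40 → 50 → 2 → 4 → 16 → 8 → 2  (repeats 2)
169: 169 → 19 → 29 → 17 → 13 → 37 → 29  (repeats 29)
170: 170 → 22 → 10 → 10  (repeats 10)
171: 171 → 27 → 45 → 45  (repeats 45)
172: 172 → 34 → 52 → 10 → 10  (repeats 10)
173: 173 → 43 → 37 → 29 → 17 → 13 → 37  (repeats 37)
base-7 happy: 167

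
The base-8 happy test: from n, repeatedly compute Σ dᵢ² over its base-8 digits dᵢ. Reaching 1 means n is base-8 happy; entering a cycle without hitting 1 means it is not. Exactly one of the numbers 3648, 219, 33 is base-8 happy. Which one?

219

3648: 3648 → 50 → 40 → 25 → 10 → 5 → 25  — repeats 25 (not base-8 happy)
219: 219 → 27 → 18 → 8 → 1  — reaches 1 (base-8 happy)
33: 33 → 17 → 5 → 25 → 10 → 5  — repeats 5 (not base-8 happy)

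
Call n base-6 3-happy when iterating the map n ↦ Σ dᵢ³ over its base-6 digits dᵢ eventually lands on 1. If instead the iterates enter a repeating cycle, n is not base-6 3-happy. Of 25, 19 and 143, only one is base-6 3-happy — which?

25: 25 → 65 → 190 → 190  — repeats 190 (not base-6 3-happy)
19: 19 → 28 → 128 → 62 → 73 → 9 → 28  — repeats 28 (not base-6 3-happy)
143: 143 → 277 → 67 → 127 → 55 → 29 → 189 → 153 → 92 → 43 → 3 → 27 → 91 → 36 → 1  — reaches 1 (base-6 3-happy)

143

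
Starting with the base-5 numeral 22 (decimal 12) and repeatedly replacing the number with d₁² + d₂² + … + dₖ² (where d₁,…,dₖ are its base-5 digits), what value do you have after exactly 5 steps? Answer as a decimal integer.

12 = (2,2)_5 → 2² + 2² = 4 + 4 = 8
8 = (1,3)_5 → 1² + 3² = 1 + 9 = 10
10 = (2,0)_5 → 2² + 0² = 4 + 0 = 4
4 = (4)_5 → 4² = 16
16 = (3,1)_5 → 3² + 1² = 9 + 1 = 10

10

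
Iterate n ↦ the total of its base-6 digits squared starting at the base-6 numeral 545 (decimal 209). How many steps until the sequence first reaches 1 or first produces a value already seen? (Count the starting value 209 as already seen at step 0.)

209 = (5,4,5)_6 → 66
66 = (1,5,0)_6 → 26
26 = (4,2)_6 → 20
20 = (3,2)_6 → 13
13 = (2,1)_6 → 5
5 = (5)_6 → 25
25 = (4,1)_6 → 17
17 = (2,5)_6 → 29
29 = (4,5)_6 → 41
41 = (1,0,5)_6 → 26  — 26 repeats.
That took 10 steps.

10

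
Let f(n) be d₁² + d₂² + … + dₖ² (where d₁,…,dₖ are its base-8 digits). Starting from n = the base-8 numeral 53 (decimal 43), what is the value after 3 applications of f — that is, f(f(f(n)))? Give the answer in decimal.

20

43 = (5,3)_8 → 5² + 3² = 25 + 9 = 34
34 = (4,2)_8 → 4² + 2² = 16 + 4 = 20
20 = (2,4)_8 → 2² + 4² = 4 + 16 = 20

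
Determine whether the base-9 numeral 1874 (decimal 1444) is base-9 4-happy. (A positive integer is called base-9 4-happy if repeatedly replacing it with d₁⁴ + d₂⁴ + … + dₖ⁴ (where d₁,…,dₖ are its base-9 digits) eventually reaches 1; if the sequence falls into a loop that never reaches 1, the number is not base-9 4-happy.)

1444 = (1,8,7,4)_9 → 1⁴ + 8⁴ + 7⁴ + 4⁴ = 1 + 4096 + 2401 + 256 = 6754
6754 = (1,0,2,3,4)_9 → 1⁴ + 0⁴ + 2⁴ + 3⁴ + 4⁴ = 1 + 0 + 16 + 81 + 256 = 354
354 = (4,3,3)_9 → 4⁴ + 3⁴ + 3⁴ = 256 + 81 + 81 = 418
418 = (5,1,4)_9 → 5⁴ + 1⁴ + 4⁴ = 625 + 1 + 256 = 882
882 = (1,1,8,0)_9 → 1⁴ + 1⁴ + 8⁴ + 0⁴ = 1 + 1 + 4096 + 0 = 4098
4098 = (5,5,5,3)_9 → 5⁴ + 5⁴ + 5⁴ + 3⁴ = 625 + 625 + 625 + 81 = 1956
1956 = (2,6,1,3)_9 → 2⁴ + 6⁴ + 1⁴ + 3⁴ = 16 + 1296 + 1 + 81 = 1394
1394 = (1,8,1,8)_9 → 1⁴ + 8⁴ + 1⁴ + 8⁴ = 1 + 4096 + 1 + 4096 = 8194
8194 = (1,2,2,1,4)_9 → 1⁴ + 2⁴ + 2⁴ + 1⁴ + 4⁴ = 1 + 16 + 16 + 1 + 256 = 290
290 = (3,5,2)_9 → 3⁴ + 5⁴ + 2⁴ = 81 + 625 + 16 = 722
722 = (8,8,2)_9 → 8⁴ + 8⁴ + 2⁴ = 4096 + 4096 + 16 = 8208
8208 = (1,2,2,3,0)_9 → 1⁴ + 2⁴ + 2⁴ + 3⁴ + 0⁴ = 1 + 16 + 16 + 81 + 0 = 114
114 = (1,3,6)_9 → 1⁴ + 3⁴ + 6⁴ = 1 + 81 + 1296 = 1378
1378 = (1,8,0,1)_9 → 1⁴ + 8⁴ + 0⁴ + 1⁴ = 1 + 4096 + 0 + 1 = 4098  — 4098 already seen; the sequence cycles without reaching 1.

not base-9 4-happy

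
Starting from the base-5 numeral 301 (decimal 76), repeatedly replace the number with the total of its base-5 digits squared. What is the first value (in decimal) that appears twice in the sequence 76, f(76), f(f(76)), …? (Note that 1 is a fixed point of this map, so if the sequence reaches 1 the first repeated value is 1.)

10

76 = (3,0,1)_5 → 3² + 0² + 1² = 10
10 = (2,0)_5 → 2² + 0² = 4
4 = (4)_5 → 4² = 16
16 = (3,1)_5 → 3² + 1² = 10  — 10 already appeared earlier.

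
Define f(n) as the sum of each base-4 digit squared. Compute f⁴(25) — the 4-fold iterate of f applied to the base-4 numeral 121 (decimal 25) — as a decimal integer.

4

25 = (1,2,1)_4 → 6
6 = (1,2)_4 → 5
5 = (1,1)_4 → 2
2 = (2)_4 → 4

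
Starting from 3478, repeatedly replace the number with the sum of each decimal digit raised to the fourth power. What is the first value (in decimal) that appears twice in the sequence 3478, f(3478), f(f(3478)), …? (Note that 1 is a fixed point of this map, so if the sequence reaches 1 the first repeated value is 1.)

13139

3478 → 6834
6834 → 5729
5729 → 9603
9603 → 7938
7938 → 13139
13139 → 6725
6725 → 4338
4338 → 4514
4514 → 1138
1138 → 4179
4179 → 9219
9219 → 13139  — 13139 already appeared earlier.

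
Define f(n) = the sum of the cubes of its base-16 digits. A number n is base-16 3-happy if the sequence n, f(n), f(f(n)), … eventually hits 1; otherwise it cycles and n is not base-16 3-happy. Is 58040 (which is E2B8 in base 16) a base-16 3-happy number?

58040 = (14,2,11,8)_16 → 4595
4595 = (1,1,15,3)_16 → 3404
3404 = (13,4,12)_16 → 3989
3989 = (15,9,5)_16 → 4229
4229 = (1,0,8,5)_16 → 638
638 = (2,7,14)_16 → 3095
3095 = (12,1,7)_16 → 2072
2072 = (8,1,8)_16 → 1025
1025 = (4,0,1)_16 → 65
65 = (4,1)_16 → 65  — 65 already seen; the sequence cycles without reaching 1.

not base-16 3-happy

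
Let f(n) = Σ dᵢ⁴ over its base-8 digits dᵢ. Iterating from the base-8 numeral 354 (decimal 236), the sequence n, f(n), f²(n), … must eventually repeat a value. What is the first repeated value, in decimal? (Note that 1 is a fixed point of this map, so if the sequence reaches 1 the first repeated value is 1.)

236 = (3,5,4)_8 → 3⁴ + 5⁴ + 4⁴ = 81 + 625 + 256 = 962
962 = (1,7,0,2)_8 → 1⁴ + 7⁴ + 0⁴ + 2⁴ = 1 + 2401 + 0 + 16 = 2418
2418 = (4,5,6,2)_8 → 4⁴ + 5⁴ + 6⁴ + 2⁴ = 256 + 625 + 1296 + 16 = 2193
2193 = (4,2,2,1)_8 → 4⁴ + 2⁴ + 2⁴ + 1⁴ = 256 + 16 + 16 + 1 = 289
289 = (4,4,1)_8 → 4⁴ + 4⁴ + 1⁴ = 256 + 256 + 1 = 513
513 = (1,0,0,1)_8 → 1⁴ + 0⁴ + 0⁴ + 1⁴ = 1 + 0 + 0 + 1 = 2
2 = (2)_8 → 2⁴ = 16
16 = (2,0)_8 → 2⁴ + 0⁴ = 16 + 0 = 16  — 16 already appeared earlier.

16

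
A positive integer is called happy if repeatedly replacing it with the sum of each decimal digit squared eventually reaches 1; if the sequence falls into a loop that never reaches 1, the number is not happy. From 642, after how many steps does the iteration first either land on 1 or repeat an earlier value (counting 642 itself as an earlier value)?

11

642 → 56
56 → 61
61 → 37
37 → 58
58 → 89
89 → 145
145 → 42
42 → 20
20 → 4
4 → 16
16 → 37  — 37 repeats.
That took 11 steps.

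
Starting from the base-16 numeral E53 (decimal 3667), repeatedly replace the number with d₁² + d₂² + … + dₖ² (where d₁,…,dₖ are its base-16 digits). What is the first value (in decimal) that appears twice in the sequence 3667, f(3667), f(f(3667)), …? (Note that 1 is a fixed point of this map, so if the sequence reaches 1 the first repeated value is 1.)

1

3667 = (14,5,3)_16 → 14² + 5² + 3² = 230
230 = (14,6)_16 → 14² + 6² = 232
232 = (14,8)_16 → 14² + 8² = 260
260 = (1,0,4)_16 → 1² + 0² + 4² = 17
17 = (1,1)_16 → 1² + 1² = 2
2 = (2)_16 → 2² = 4
4 = (4)_16 → 4² = 16
16 = (1,0)_16 → 1² + 0² = 1  — reached the fixed point 1.
1 → 1, so 1 is the first repeated value.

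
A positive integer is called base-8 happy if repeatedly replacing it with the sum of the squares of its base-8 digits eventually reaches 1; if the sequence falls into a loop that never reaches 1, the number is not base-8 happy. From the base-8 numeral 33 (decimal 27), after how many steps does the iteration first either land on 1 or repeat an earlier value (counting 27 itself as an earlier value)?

3

27 = (3,3)_8 → 3² + 3² = 9 + 9 = 18
18 = (2,2)_8 → 2² + 2² = 4 + 4 = 8
8 = (1,0)_8 → 1² + 0² = 1 + 0 = 1  — reached 1.
That took 3 steps.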